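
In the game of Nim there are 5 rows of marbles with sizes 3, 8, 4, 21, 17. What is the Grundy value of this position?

11

Nim-sum: 3 XOR 8 XOR 4 XOR 21 XOR 17 = 11.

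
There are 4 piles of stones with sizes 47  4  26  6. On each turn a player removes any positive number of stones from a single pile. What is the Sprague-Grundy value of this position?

In binary:
  101111  (47)
  000100  (4)
  011010  (26)
  000110  (6)
  ------
  110111  (55)

55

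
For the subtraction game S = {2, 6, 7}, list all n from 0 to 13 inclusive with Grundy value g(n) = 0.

Compute g(0), g(1), … for moves {2, 6, 7}:
k:     0  1  2  3  4  5  6  7  8  9 10 11 12 13
g(k):  0  0  1  1  0  0  1  1  2  0  3  1  2  0
The P-positions (g = 0) in 0..13 are 0, 1, 4, 5, 9, 13.

0, 1, 4, 5, 9, 13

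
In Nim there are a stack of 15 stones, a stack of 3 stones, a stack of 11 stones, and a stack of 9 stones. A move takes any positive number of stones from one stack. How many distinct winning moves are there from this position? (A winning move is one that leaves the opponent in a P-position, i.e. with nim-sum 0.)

Compute the nim-sum pairwise:
15 ⊕ 3 = 12
12 ⊕ 11 = 7
7 ⊕ 9 = 14
The overall nim-sum is X = 14. A stack of size p has a winning move iff p XOR X < p (reduce it to p XOR X).
  15: 15 XOR 14 = 1 < 15 — winning move (to 1).
  3: 3 XOR 14 = 13 ≥ 3 — no move.
  11: 11 XOR 14 = 5 < 11 — winning move (to 5).
  9: 9 XOR 14 = 7 < 9 — winning move (to 7).
That gives 3 winning moves.

3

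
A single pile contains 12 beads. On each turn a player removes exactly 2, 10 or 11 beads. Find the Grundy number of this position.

Compute g(0), g(1), … for moves {2, 10, 11}:
g(0) = mex{} = 0
g(1) = mex{} = 0
g(2) = mex{0} = 1
g(3) = mex{0} = 1
g(4) = mex{1} = 0
g(5) = mex{1} = 0
g(6) = mex{0} = 1
g(7) = mex{0} = 1
g(8) = mex{1} = 0
g(9) = mex{1} = 0
g(10) = mex{0} = 1
g(11) = mex{0} = 1
g(12) = mex{0,1} = 2
So g(12) = 2.

2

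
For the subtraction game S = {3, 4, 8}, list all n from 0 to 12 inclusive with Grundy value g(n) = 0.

0, 1, 2, 7, 12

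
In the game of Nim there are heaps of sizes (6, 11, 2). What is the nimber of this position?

15

Bitwise XOR of the heap sizes:
  0110  (6)
  1011  (11)
  0010  (2)
  ----
  1111  (15)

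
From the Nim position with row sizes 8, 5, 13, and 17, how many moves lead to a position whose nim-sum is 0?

1

Nim-sum: 8 ^ 5 ^ 13 ^ 17 = 17.
The overall nim-sum is X = 17. A row of size p has a winning move iff p XOR X < p (reduce it to p XOR X).
  8: 8 XOR 17 = 25 ≥ 8 — no move.
  5: 5 XOR 17 = 20 ≥ 5 — no move.
  13: 13 XOR 17 = 28 ≥ 13 — no move.
  17: 17 XOR 17 = 0 < 17 — winning move (to 0).
That gives 1 winning move.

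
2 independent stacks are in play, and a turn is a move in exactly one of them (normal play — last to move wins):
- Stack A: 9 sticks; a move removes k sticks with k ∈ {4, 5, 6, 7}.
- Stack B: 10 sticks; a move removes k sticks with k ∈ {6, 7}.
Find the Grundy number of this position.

Build the Grundy sequence for stack A with g(k) = mex{g(k−s) : s ∈ {4, 5, 6, 7}, s ≤ k}:
k:     0  1  2  3  4  5  6  7  8  9
g(k):  0  0  0  0  1  1  1  1  2  2
So g(9) = 2.
Grundy values for stack B (subtraction set {6, 7}):
g(0) = mex{} = 0
g(1) = mex{} = 0
g(2) = mex{} = 0
g(3) = mex{} = 0
g(4) = mex{} = 0
g(5) = mex{} = 0
g(6) = mex{0} = 1
g(7) = mex{0} = 1
g(8) = mex{0} = 1
g(9) = mex{0} = 1
g(10) = mex{0} = 1
So g(10) = 1.
By the Sprague-Grundy theorem, the Grundy value of a sum of independent games is the XOR of the component values.
Combined value = 2 XOR 1 = 3.

3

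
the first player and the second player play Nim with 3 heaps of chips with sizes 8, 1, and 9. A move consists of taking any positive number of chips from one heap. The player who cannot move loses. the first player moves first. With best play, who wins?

Compute the nim-sum pairwise:
8 XOR 1 = 9
9 XOR 9 = 0
The nim-sum is 0, so this is a P-position: the player to move is in a losing position under optimal play; the first player is about to move from it and so loses — the second player wins.

the second player wins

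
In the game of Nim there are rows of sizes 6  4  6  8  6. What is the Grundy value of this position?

10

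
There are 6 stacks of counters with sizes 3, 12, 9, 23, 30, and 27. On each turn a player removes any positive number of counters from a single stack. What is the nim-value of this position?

20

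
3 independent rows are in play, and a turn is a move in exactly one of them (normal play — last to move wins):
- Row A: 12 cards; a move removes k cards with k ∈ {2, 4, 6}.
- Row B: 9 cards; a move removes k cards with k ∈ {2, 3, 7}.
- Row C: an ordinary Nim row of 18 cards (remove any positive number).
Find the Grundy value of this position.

Build the Grundy sequence for row A with g(k) = mex{g(k−s) : s ∈ {2, 4, 6}, s ≤ k}:
g(0) = mex{} = 0
g(1) = mex{} = 0
g(2) = mex{0} = 1
g(3) = mex{0} = 1
g(4) = mex{0,1} = 2
g(5) = mex{0,1} = 2
g(6) = mex{0,1,2} = 3
g(7) = mex{0,1,2} = 3
g(8) = mex{1,2,3} = 0
g(9) = mex{1,2,3} = 0
g(10) = mex{0,2,3} = 1
g(11) = mex{0,2,3} = 1
g(12) = mex{0,1,3} = 2
So g(12) = 2.
For row B, compute g(0), g(1), … with moves {2, 3, 7}:
k:     0  1  2  3  4  5  6  7  8  9
g(k):  0  0  1  1  2  0  0  1  1  2
So g(9) = 2.
Row C is a plain Nim row of size 18, so its Grundy value is 18.
The value of a disjunctive sum is the nim-sum of the parts.
Combined value = 2 ⊕ 2 ⊕ 18 = 18.

18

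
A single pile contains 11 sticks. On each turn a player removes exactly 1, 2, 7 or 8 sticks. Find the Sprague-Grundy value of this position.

2

Grundy values for subtraction set {1, 2, 7, 8}:
g(0) = mex{} = 0
g(1) = mex{0} = 1
g(2) = mex{0,1} = 2
g(3) = mex{1,2} = 0
g(4) = mex{0,2} = 1
g(5) = mex{0,1} = 2
g(6) = mex{1,2} = 0
g(7) = mex{0,2} = 1
g(8) = mex{0,1} = 2
g(9) = mex{1,2} = 0
g(10) = mex{0,2} = 1
g(11) = mex{0,1} = 2
So g(11) = 2.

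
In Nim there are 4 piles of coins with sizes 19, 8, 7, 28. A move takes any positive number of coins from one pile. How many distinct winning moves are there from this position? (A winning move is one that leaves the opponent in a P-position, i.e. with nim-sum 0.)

Compute the nim-sum pairwise:
19 XOR 8 = 27
27 XOR 7 = 28
28 XOR 28 = 0
The nim-sum is already 0, so every move leaves a nonzero nim-sum — there are no winning moves.

0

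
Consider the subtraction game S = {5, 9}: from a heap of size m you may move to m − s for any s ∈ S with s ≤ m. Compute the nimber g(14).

Grundy values for subtraction set {5, 9}:
k:     0  1  2  3  4  5  6  7  8  9 10 11 12 13 14
g(k):  0  0  0  0  0  1  1  1  1  1  2  2  2  2  0
So g(14) = 0.

0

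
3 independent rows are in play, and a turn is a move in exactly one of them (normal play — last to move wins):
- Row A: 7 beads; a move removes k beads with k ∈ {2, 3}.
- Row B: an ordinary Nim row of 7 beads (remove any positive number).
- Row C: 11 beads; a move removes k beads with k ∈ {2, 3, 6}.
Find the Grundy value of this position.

7

Grundy values for row A (subtraction set {2, 3}):
g(0) = mex{} = 0
g(1) = mex{} = 0
g(2) = mex{0} = 1
g(3) = mex{0} = 1
g(4) = mex{0,1} = 2
g(5) = mex{1} = 0
g(6) = mex{1,2} = 0
g(7) = mex{0,2} = 1
So g(7) = 1.
Row B is a plain Nim row of size 7, so its Grundy value is 7.
Grundy values for row C (subtraction set {2, 3, 6}):
g(0) = mex{} = 0
g(1) = mex{} = 0
g(2) = mex{0} = 1
g(3) = mex{0} = 1
g(4) = mex{0,1} = 2
g(5) = mex{1} = 0
g(6) = mex{0,1,2} = 3
g(7) = mex{0,2} = 1
g(8) = mex{0,1,3} = 2
g(9) = mex{1,3} = 0
g(10) = mex{1,2} = 0
g(11) = mex{0,2} = 1
So g(11) = 1.
The value of a disjunctive sum is the nim-sum of the parts.
Combined value = 1 XOR 7 XOR 1 = 7.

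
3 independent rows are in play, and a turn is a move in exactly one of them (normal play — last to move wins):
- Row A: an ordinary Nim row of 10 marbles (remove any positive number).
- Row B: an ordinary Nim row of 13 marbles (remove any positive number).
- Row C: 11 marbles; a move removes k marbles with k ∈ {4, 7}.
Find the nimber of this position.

7

Row A is a plain Nim row of size 10, so its Grundy value is 10.
Row B is a plain Nim row of size 13, so its Grundy value is 13.
Grundy values for row C (subtraction set {4, 7}):
k:     0  1  2  3  4  5  6  7  8  9 10 11
g(k):  0  0  0  0  1  1  1  1  2  2  2  0
So g(11) = 0.
The value of a disjunctive sum is the nim-sum of the parts.
Combined value = 10 XOR 13 XOR 0 = 7.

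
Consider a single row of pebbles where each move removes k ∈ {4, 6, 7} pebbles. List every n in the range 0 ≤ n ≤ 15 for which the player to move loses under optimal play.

0, 1, 2, 3, 11, 12, 13, 14

Grundy values for subtraction set {4, 6, 7}:
k:     0  1  2  3  4  5  6  7  8  9 10 11 12 13 14 15
g(k):  0  0  0  0  1  1  1  1  2  2  2  0  0  0  0  1
The P-positions (g = 0) in 0..15 are 0, 1, 2, 3, 11, 12, 13, 14.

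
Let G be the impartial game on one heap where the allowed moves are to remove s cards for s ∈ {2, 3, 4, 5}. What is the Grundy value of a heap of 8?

0

Compute g(0), g(1), … for moves {2, 3, 4, 5}:
g(0) = mex{} = 0
g(1) = mex{} = 0
g(2) = mex{0} = 1
g(3) = mex{0} = 1
g(4) = mex{0,1} = 2
g(5) = mex{0,1} = 2
g(6) = mex{0,1,2} = 3
g(7) = mex{1,2} = 0
g(8) = mex{1,2,3} = 0
So g(8) = 0.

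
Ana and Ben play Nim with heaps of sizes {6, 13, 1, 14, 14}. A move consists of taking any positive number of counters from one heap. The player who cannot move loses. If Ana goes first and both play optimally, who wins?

Compute the nim-sum pairwise:
6 XOR 13 = 11
11 XOR 1 = 10
10 XOR 14 = 4
4 XOR 14 = 10
The nim-sum is 10 ≠ 0, so this is an N-position: the player to move can win; Ana has a winning move.

Ana wins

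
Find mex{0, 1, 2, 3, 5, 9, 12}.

The values 0, 1, 2, 3 are all present; 4 is the first non-negative integer missing from the set.

4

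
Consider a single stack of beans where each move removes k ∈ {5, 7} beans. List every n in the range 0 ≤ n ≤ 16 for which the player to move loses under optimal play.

Compute g(0), g(1), … for moves {5, 7}:
k:     0  1  2  3  4  5  6  7  8  9 10 11 12 13 14 15 16
g(k):  0  0  0  0  0  1  1  1  1  1  2  2  0  0  0  0  0
The P-positions (g = 0) in 0..16 are 0, 1, 2, 3, 4, 12, 13, 14, 15, 16.

0, 1, 2, 3, 4, 12, 13, 14, 15, 16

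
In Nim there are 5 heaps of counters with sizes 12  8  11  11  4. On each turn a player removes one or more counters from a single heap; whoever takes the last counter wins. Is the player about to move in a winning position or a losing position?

Bitwise XOR of the heap sizes:
  1100  (12)
  1000  (8)
  1011  (11)
  1011  (11)
  0100  (4)
  ----
  0000  (0)
The nim-sum is 0, so this is a P-position: the player to move is in a losing position under optimal play.

Losing position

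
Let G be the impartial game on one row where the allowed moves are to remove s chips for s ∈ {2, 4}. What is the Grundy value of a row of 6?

Build the Grundy sequence with g(k) = mex{g(k−s) : s ∈ {2, 4}, s ≤ k}:
k:     0  1  2  3  4  5  6
g(k):  0  0  1  1  2  2  0
So g(6) = 0.

0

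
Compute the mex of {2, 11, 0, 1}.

3

The values 0, 1, 2 are all present; 3 is the first non-negative integer missing from the set.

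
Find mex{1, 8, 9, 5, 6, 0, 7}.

2

The values 0, 1 are all present; 2 is the first non-negative integer missing from the set.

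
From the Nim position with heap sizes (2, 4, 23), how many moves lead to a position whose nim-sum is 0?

1

Compute the nim-sum pairwise:
2 XOR 4 = 6
6 XOR 23 = 17
The overall nim-sum is X = 17. A heap of size p has a winning move iff p XOR X < p (reduce it to p XOR X).
  2: 2 XOR 17 = 19 ≥ 2 — no move.
  4: 4 XOR 17 = 21 ≥ 4 — no move.
  23: 23 XOR 17 = 6 < 23 — winning move (to 6).
That gives 1 winning move.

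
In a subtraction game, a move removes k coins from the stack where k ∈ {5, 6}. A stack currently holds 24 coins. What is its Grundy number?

0

Build the Grundy sequence with g(k) = mex{g(k−s) : s ∈ {5, 6}, s ≤ k}:
k:     0  1  2  3  4  5  6  7  8  9 10 11 12 13 14 15 16 17 18 19 20 21 22 23 24
g(k):  0  0  0  0  0  1  1  1  1  1  2  0  0  0  0  0  1  1  1  1  1  2  0  0  0
So g(24) = 0.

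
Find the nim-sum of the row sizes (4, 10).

14

Bitwise XOR of the heap sizes:
  0100  (4)
  1010  (10)
  ----
  1110  (14)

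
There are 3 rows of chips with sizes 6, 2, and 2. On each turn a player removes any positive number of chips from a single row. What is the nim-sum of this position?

Nim-sum: 6 ⊕ 2 ⊕ 2 = 6.

6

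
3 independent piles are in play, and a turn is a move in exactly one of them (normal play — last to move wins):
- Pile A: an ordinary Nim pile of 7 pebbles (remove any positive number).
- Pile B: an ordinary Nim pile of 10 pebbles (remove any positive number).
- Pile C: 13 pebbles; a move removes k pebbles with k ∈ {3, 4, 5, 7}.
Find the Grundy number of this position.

Pile A is a plain Nim pile of size 7, so its Grundy value is 7.
Pile B is a plain Nim pile of size 10, so its Grundy value is 10.
Build the Grundy sequence for pile C with g(k) = mex{g(k−s) : s ∈ {3, 4, 5, 7}, s ≤ k}:
k:     0  1  2  3  4  5  6  7  8  9 10 11 12 13
g(k):  0  0  0  1  1  1  2  2  2  3  0  0  0  1
So g(13) = 1.
The value of a disjunctive sum is the nim-sum of the parts.
Combined value = 7 XOR 10 XOR 1 = 12.

12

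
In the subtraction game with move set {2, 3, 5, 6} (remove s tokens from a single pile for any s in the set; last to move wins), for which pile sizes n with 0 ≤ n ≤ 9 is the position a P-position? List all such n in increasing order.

0, 1, 8, 9

Grundy values for subtraction set {2, 3, 5, 6}:
g(0) = mex{} = 0
g(1) = mex{} = 0
g(2) = mex{0} = 1
g(3) = mex{0} = 1
g(4) = mex{0,1} = 2
g(5) = mex{0,1} = 2
g(6) = mex{0,1,2} = 3
g(7) = mex{0,1,2} = 3
g(8) = mex{1,2,3} = 0
g(9) = mex{1,2,3} = 0
The P-positions (g = 0) in 0..9 are 0, 1, 8, 9.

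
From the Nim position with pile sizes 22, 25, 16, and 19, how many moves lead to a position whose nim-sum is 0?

Nim-sum: 22 XOR 25 XOR 16 XOR 19 = 12.
The overall nim-sum is X = 12. A pile of size p has a winning move iff p XOR X < p (reduce it to p XOR X).
  22: 22 XOR 12 = 26 ≥ 22 — no move.
  25: 25 XOR 12 = 21 < 25 — winning move (to 21).
  16: 16 XOR 12 = 28 ≥ 16 — no move.
  19: 19 XOR 12 = 31 ≥ 19 — no move.
That gives 1 winning move.

1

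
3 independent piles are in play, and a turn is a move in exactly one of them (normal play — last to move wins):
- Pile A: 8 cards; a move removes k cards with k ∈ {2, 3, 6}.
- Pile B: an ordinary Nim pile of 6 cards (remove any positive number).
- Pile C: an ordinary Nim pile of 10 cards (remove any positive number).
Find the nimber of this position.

14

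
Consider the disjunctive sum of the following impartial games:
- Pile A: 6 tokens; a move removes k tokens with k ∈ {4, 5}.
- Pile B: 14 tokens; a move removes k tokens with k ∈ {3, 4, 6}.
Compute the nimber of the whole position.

Build the Grundy sequence for pile A with g(k) = mex{g(k−s) : s ∈ {4, 5}, s ≤ k}:
k:     0  1  2  3  4  5  6
g(k):  0  0  0  0  1  1  1
So g(6) = 1.
For pile B, compute g(0), g(1), … with moves {3, 4, 6}:
k:     0  1  2  3  4  5  6  7  8  9 10 11 12 13 14
g(k):  0  0  0  1  1  1  2  2  2  0  0  0  1  1  1
So g(14) = 1.
The value of a disjunctive sum is the nim-sum of the parts.
Combined value = 1 ⊕ 1 = 0.

0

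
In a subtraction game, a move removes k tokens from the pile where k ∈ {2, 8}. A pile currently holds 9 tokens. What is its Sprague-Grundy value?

Grundy values for subtraction set {2, 8}:
g(0) = mex{} = 0
g(1) = mex{} = 0
g(2) = mex{0} = 1
g(3) = mex{0} = 1
g(4) = mex{1} = 0
g(5) = mex{1} = 0
g(6) = mex{0} = 1
g(7) = mex{0} = 1
g(8) = mex{0,1} = 2
g(9) = mex{0,1} = 2
So g(9) = 2.

2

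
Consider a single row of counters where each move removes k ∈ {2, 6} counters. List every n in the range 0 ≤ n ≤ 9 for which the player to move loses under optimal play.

0, 1, 4, 5, 8, 9

Compute g(0), g(1), … for moves {2, 6}:
k:     0  1  2  3  4  5  6  7  8  9
g(k):  0  0  1  1  0  0  1  1  0  0
The P-positions (g = 0) in 0..9 are 0, 1, 4, 5, 8, 9.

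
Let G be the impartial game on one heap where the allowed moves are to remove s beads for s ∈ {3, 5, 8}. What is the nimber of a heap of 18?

Build the Grundy sequence with g(k) = mex{g(k−s) : s ∈ {3, 5, 8}, s ≤ k}:
k:     0  1  2  3  4  5  6  7  8  9 10 11 12 13 14 15 16 17 18
g(k):  0  0  0  1  1  1  2  2  2  3  3  0  0  0  1  1  1  2  2
So g(18) = 2.

2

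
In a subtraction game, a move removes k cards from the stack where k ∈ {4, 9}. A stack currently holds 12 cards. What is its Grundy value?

1

Compute g(0), g(1), … for moves {4, 9}:
g(0) = mex{} = 0
g(1) = mex{} = 0
g(2) = mex{} = 0
g(3) = mex{} = 0
g(4) = mex{0} = 1
g(5) = mex{0} = 1
g(6) = mex{0} = 1
g(7) = mex{0} = 1
g(8) = mex{1} = 0
g(9) = mex{0,1} = 2
g(10) = mex{0,1} = 2
g(11) = mex{0,1} = 2
g(12) = mex{0} = 1
So g(12) = 1.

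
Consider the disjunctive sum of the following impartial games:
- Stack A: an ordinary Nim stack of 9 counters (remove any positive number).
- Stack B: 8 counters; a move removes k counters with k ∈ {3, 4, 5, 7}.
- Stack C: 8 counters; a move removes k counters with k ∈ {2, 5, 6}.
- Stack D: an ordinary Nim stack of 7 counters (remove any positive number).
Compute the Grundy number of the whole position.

12

Stack A is a plain Nim stack of size 9, so its Grundy value is 9.
For stack B, compute g(0), g(1), … with moves {3, 4, 5, 7}:
k:     0  1  2  3  4  5  6  7  8
g(k):  0  0  0  1  1  1  2  2  2
So g(8) = 2.
For stack C, compute g(0), g(1), … with moves {2, 5, 6}:
g(0) = mex{} = 0
g(1) = mex{} = 0
g(2) = mex{0} = 1
g(3) = mex{0} = 1
g(4) = mex{1} = 0
g(5) = mex{0,1} = 2
g(6) = mex{0} = 1
g(7) = mex{0,1,2} = 3
g(8) = mex{1} = 0
So g(8) = 0.
Stack D is a plain Nim stack of size 7, so its Grundy value is 7.
The value of a disjunctive sum is the nim-sum of the parts.
Combined value = 9 ⊕ 2 ⊕ 0 ⊕ 7 = 12.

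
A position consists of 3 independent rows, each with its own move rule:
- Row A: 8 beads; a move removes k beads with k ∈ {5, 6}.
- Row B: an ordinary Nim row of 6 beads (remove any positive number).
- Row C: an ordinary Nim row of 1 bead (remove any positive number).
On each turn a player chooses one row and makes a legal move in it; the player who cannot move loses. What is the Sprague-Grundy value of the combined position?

Build the Grundy sequence for row A with g(k) = mex{g(k−s) : s ∈ {5, 6}, s ≤ k}:
g(0) = mex{} = 0
g(1) = mex{} = 0
g(2) = mex{} = 0
g(3) = mex{} = 0
g(4) = mex{} = 0
g(5) = mex{0} = 1
g(6) = mex{0} = 1
g(7) = mex{0} = 1
g(8) = mex{0} = 1
So g(8) = 1.
Row B is a plain Nim row of size 6, so its Grundy value is 6.
Row C is a plain Nim row of size 1, so its Grundy value is 1.
The value of a disjunctive sum is the nim-sum of the parts.
Combined value = 1 ⊕ 6 ⊕ 1 = 6.

6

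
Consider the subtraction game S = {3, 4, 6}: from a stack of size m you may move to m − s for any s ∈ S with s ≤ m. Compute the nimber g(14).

Build the Grundy sequence with g(k) = mex{g(k−s) : s ∈ {3, 4, 6}, s ≤ k}:
g(0) = mex{} = 0
g(1) = mex{} = 0
g(2) = mex{} = 0
g(3) = mex{0} = 1
g(4) = mex{0} = 1
g(5) = mex{0} = 1
g(6) = mex{0,1} = 2
g(7) = mex{0,1} = 2
g(8) = mex{0,1} = 2
g(9) = mex{1,2} = 0
g(10) = mex{1,2} = 0
g(11) = mex{1,2} = 0
g(12) = mex{0,2} = 1
g(13) = mex{0,2} = 1
g(14) = mex{0,2} = 1
So g(14) = 1.

1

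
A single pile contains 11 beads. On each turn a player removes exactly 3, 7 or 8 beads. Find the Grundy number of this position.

0

Grundy values for subtraction set {3, 7, 8}:
g(0) = mex{} = 0
g(1) = mex{} = 0
g(2) = mex{} = 0
g(3) = mex{0} = 1
g(4) = mex{0} = 1
g(5) = mex{0} = 1
g(6) = mex{1} = 0
g(7) = mex{0,1} = 2
g(8) = mex{0,1} = 2
g(9) = mex{0} = 1
g(10) = mex{0,1,2} = 3
g(11) = mex{1,2} = 0
So g(11) = 0.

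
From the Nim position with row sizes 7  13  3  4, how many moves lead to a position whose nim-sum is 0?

Bitwise XOR of the heap sizes:
  0111  (7)
  1101  (13)
  0011  (3)
  0100  (4)
  ----
  1101  (13)
The overall nim-sum is X = 13. A row of size p has a winning move iff p XOR X < p (reduce it to p XOR X).
  7: 7 XOR 13 = 10 ≥ 7 — no move.
  13: 13 XOR 13 = 0 < 13 — winning move (to 0).
  3: 3 XOR 13 = 14 ≥ 3 — no move.
  4: 4 XOR 13 = 9 ≥ 4 — no move.
That gives 1 winning move.

1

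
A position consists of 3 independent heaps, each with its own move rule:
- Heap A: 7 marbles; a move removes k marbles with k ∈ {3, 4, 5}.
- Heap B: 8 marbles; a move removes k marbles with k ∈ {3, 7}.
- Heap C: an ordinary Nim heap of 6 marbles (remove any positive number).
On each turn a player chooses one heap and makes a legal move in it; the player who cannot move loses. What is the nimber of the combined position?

6

For heap A, compute g(0), g(1), … with moves {3, 4, 5}:
g(0) = mex{} = 0
g(1) = mex{} = 0
g(2) = mex{} = 0
g(3) = mex{0} = 1
g(4) = mex{0} = 1
g(5) = mex{0} = 1
g(6) = mex{0,1} = 2
g(7) = mex{0,1} = 2
So g(7) = 2.
Build the Grundy sequence for heap B with g(k) = mex{g(k−s) : s ∈ {3, 7}, s ≤ k}:
k:     0  1  2  3  4  5  6  7  8
g(k):  0  0  0  1  1  1  0  2  2
So g(8) = 2.
Heap C is a plain Nim heap of size 6, so its Grundy value is 6.
The value of a disjunctive sum is the nim-sum of the parts.
Combined value = 2 ⊕ 2 ⊕ 6 = 6.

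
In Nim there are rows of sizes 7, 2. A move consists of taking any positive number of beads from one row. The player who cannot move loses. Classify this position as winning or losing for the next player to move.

Compute the nim-sum pairwise:
7 XOR 2 = 5
The nim-sum is 5 ≠ 0, so this is an N-position: the player to move can win.

Winning position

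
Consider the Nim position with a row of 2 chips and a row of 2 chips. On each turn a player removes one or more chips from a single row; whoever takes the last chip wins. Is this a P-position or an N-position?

Compute the nim-sum pairwise:
2 XOR 2 = 0
The nim-sum is 0, so this is a P-position: the player to move is in a losing position under optimal play.

P-position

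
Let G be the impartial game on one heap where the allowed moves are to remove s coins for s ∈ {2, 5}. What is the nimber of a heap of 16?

1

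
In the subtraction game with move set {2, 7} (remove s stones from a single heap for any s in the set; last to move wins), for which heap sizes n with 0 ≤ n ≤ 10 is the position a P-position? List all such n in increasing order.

0, 1, 4, 5, 9, 10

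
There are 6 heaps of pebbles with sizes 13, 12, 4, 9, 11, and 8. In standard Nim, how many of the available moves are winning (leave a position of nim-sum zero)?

5

Nim-sum: 13 XOR 12 XOR 4 XOR 9 XOR 11 XOR 8 = 15.
The overall nim-sum is X = 15. A heap of size p has a winning move iff p XOR X < p (reduce it to p XOR X).
  13: 13 XOR 15 = 2 < 13 — winning move (to 2).
  12: 12 XOR 15 = 3 < 12 — winning move (to 3).
  4: 4 XOR 15 = 11 ≥ 4 — no move.
  9: 9 XOR 15 = 6 < 9 — winning move (to 6).
  11: 11 XOR 15 = 4 < 11 — winning move (to 4).
  8: 8 XOR 15 = 7 < 8 — winning move (to 7).
That gives 5 winning moves.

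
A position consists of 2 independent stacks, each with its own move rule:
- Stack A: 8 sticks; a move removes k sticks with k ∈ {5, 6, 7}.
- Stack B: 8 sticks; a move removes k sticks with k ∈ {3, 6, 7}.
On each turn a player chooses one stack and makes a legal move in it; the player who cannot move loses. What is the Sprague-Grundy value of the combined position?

3

Grundy values for stack A (subtraction set {5, 6, 7}):
k:     0  1  2  3  4  5  6  7  8
g(k):  0  0  0  0  0  1  1  1  1
So g(8) = 1.
Build the Grundy sequence for stack B with g(k) = mex{g(k−s) : s ∈ {3, 6, 7}, s ≤ k}:
k:     0  1  2  3  4  5  6  7  8
g(k):  0  0  0  1  1  1  2  2  2
So g(8) = 2.
The value of a disjunctive sum is the nim-sum of the parts.
Combined value = 1 XOR 2 = 3.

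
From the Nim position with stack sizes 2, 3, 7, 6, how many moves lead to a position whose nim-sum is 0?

0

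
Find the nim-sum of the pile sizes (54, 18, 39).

Bitwise XOR of the heap sizes:
  110110  (54)
  010010  (18)
  100111  (39)
  ------
  000011  (3)

3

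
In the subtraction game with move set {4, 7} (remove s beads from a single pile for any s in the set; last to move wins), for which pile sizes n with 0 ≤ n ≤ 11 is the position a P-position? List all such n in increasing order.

0, 1, 2, 3, 11

Build the Grundy sequence with g(k) = mex{g(k−s) : s ∈ {4, 7}, s ≤ k}:
g(0) = mex{} = 0
g(1) = mex{} = 0
g(2) = mex{} = 0
g(3) = mex{} = 0
g(4) = mex{0} = 1
g(5) = mex{0} = 1
g(6) = mex{0} = 1
g(7) = mex{0} = 1
g(8) = mex{0,1} = 2
g(9) = mex{0,1} = 2
g(10) = mex{0,1} = 2
g(11) = mex{1} = 0
The P-positions (g = 0) in 0..11 are 0, 1, 2, 3, 11.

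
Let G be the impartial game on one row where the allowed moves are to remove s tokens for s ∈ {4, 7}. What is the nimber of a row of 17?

Compute g(0), g(1), … for moves {4, 7}:
k:     0  1  2  3  4  5  6  7  8  9 10 11 12 13 14 15 16 17
g(k):  0  0  0  0  1  1  1  1  2  2  2  0  0  0  0  1  1  1
So g(17) = 1.

1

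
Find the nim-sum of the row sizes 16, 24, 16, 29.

Nim-sum: 16 ⊕ 24 ⊕ 16 ⊕ 29 = 5.

5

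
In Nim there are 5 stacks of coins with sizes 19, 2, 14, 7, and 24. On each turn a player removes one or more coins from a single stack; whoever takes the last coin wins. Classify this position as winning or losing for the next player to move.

Losing position

Write each in binary and XOR column by column:
  10011  (19)
  00010  (2)
  01110  (14)
  00111  (7)
  11000  (24)
  -----
  00000  (0)
The nim-sum is 0, so this is a P-position: the player to move is in a losing position under optimal play.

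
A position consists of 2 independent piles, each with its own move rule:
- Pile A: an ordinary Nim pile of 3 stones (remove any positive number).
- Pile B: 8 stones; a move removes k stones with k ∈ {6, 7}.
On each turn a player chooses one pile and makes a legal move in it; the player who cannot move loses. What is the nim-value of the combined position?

2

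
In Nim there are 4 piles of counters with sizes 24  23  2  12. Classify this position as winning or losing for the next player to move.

Winning position

In binary:
  11000  (24)
  10111  (23)
  00010  (2)
  01100  (12)
  -----
  00001  (1)
The nim-sum is 1 ≠ 0, so this is an N-position: the player to move can win.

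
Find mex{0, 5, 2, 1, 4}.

The values 0, 1, 2 are all present; 3 is the first non-negative integer missing from the set.

3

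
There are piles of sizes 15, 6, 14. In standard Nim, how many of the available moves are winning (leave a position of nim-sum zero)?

3

Compute the nim-sum pairwise:
15 XOR 6 = 9
9 XOR 14 = 7
The overall nim-sum is X = 7. A pile of size p has a winning move iff p XOR X < p (reduce it to p XOR X).
  15: 15 XOR 7 = 8 < 15 — winning move (to 8).
  6: 6 XOR 7 = 1 < 6 — winning move (to 1).
  14: 14 XOR 7 = 9 < 14 — winning move (to 9).
That gives 3 winning moves.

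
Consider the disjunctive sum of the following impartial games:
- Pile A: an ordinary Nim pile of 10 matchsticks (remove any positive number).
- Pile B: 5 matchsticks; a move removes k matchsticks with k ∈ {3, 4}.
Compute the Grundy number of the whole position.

11

Pile A is a plain Nim pile of size 10, so its Grundy value is 10.
Grundy values for pile B (subtraction set {3, 4}):
k:     0  1  2  3  4  5
g(k):  0  0  0  1  1  1
So g(5) = 1.
By the Sprague-Grundy theorem, the Grundy value of a sum of independent games is the XOR of the component values.
Combined value = 10 XOR 1 = 11.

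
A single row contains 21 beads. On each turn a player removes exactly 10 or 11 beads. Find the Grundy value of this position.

0

Compute g(0), g(1), … for moves {10, 11}:
k:     0  1  2  3  4  5  6  7  8  9 10 11 12 13 14 15 16 17 18 19 20 21
g(k):  0  0  0  0  0  0  0  0  0  0  1  1  1  1  1  1  1  1  1  1  2  0
So g(21) = 0.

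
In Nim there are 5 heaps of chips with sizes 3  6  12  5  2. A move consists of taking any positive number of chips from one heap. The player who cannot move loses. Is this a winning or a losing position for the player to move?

Compute the nim-sum pairwise:
3 XOR 6 = 5
5 XOR 12 = 9
9 XOR 5 = 12
12 XOR 2 = 14
The nim-sum is 14 ≠ 0, so this is an N-position: the player to move can win.

Winning position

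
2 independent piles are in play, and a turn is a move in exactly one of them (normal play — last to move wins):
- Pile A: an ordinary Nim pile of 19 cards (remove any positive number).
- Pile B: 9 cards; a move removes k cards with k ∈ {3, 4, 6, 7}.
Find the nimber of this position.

16

Pile A is a plain Nim pile of size 19, so its Grundy value is 19.
Grundy values for pile B (subtraction set {3, 4, 6, 7}):
k:     0  1  2  3  4  5  6  7  8  9
g(k):  0  0  0  1  1  1  2  2  2  3
So g(9) = 3.
By the Sprague-Grundy theorem, the Grundy value of a sum of independent games is the XOR of the component values.
Combined value = 19 XOR 3 = 16.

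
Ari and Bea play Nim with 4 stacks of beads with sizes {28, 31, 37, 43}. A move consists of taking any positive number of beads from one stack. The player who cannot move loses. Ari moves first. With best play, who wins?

Ari wins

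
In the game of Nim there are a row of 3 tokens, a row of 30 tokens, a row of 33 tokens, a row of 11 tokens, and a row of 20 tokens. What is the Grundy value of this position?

35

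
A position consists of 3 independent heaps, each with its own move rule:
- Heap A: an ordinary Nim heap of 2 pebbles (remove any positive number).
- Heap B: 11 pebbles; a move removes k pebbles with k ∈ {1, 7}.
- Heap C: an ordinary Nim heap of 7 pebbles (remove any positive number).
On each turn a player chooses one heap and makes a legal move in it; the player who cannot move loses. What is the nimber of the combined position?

4

Heap A is a plain Nim heap of size 2, so its Grundy value is 2.
For heap B, compute g(0), g(1), … with moves {1, 7}:
g(0) = mex{} = 0
g(1) = mex{0} = 1
g(2) = mex{1} = 0
g(3) = mex{0} = 1
g(4) = mex{1} = 0
g(5) = mex{0} = 1
g(6) = mex{1} = 0
g(7) = mex{0} = 1
g(8) = mex{1} = 0
g(9) = mex{0} = 1
g(10) = mex{1} = 0
g(11) = mex{0} = 1
So g(11) = 1.
Heap C is a plain Nim heap of size 7, so its Grundy value is 7.
By the Sprague-Grundy theorem, the Grundy value of a sum of independent games is the XOR of the component values.
Combined value = 2 ⊕ 1 ⊕ 7 = 4.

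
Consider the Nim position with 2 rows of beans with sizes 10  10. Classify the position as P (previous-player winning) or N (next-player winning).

Compute the nim-sum pairwise:
10 XOR 10 = 0
The nim-sum is 0, so this is a P-position: the player to move is in a losing position under optimal play.

P-position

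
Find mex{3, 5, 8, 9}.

0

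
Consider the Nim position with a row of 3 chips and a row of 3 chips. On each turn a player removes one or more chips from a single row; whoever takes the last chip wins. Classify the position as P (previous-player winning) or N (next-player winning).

P-position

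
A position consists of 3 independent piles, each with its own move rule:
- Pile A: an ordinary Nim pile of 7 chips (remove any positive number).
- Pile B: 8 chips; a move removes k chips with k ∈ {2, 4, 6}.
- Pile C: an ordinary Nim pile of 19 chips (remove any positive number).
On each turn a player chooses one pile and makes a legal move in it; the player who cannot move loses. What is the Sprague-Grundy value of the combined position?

Pile A is a plain Nim pile of size 7, so its Grundy value is 7.
For pile B, compute g(0), g(1), … with moves {2, 4, 6}:
k:     0  1  2  3  4  5  6  7  8
g(k):  0  0  1  1  2  2  3  3  0
So g(8) = 0.
Pile C is a plain Nim pile of size 19, so its Grundy value is 19.
By the Sprague-Grundy theorem, the Grundy value of a sum of independent games is the XOR of the component values.
Combined value = 7 ⊕ 0 ⊕ 19 = 20.

20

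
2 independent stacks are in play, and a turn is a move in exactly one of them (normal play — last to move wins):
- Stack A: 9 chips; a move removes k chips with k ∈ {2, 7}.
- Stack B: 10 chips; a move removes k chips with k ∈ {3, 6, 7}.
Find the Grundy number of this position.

0

For stack A, compute g(0), g(1), … with moves {2, 7}:
g(0) = mex{} = 0
g(1) = mex{} = 0
g(2) = mex{0} = 1
g(3) = mex{0} = 1
g(4) = mex{1} = 0
g(5) = mex{1} = 0
g(6) = mex{0} = 1
g(7) = mex{0} = 1
g(8) = mex{0,1} = 2
g(9) = mex{1} = 0
So g(9) = 0.
Build the Grundy sequence for stack B with g(k) = mex{g(k−s) : s ∈ {3, 6, 7}, s ≤ k}:
k:     0  1  2  3  4  5  6  7  8  9 10
g(k):  0  0  0  1  1  1  2  2  2  3  0
So g(10) = 0.
By the Sprague-Grundy theorem, the Grundy value of a sum of independent games is the XOR of the component values.
Combined value = 0 XOR 0 = 0.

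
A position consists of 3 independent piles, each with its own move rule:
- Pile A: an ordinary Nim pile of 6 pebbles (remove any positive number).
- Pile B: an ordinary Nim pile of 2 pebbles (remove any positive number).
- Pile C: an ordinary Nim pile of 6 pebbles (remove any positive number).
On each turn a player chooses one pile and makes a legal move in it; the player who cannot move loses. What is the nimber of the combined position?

Pile A is a plain Nim pile of size 6, so its Grundy value is 6.
Pile B is a plain Nim pile of size 2, so its Grundy value is 2.
Pile C is a plain Nim pile of size 6, so its Grundy value is 6.
The value of a disjunctive sum is the nim-sum of the parts.
Combined value = 6 ⊕ 2 ⊕ 6 = 2.

2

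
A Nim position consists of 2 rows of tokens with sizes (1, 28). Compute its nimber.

Compute the nim-sum pairwise:
1 XOR 28 = 29

29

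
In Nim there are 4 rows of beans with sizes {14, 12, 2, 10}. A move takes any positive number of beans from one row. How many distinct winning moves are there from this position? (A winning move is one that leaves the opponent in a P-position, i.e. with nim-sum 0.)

Write each in binary and XOR column by column:
  1110  (14)
  1100  (12)
  0010  (2)
  1010  (10)
  ----
  1010  (10)
The overall nim-sum is X = 10. A row of size p has a winning move iff p XOR X < p (reduce it to p XOR X).
  14: 14 XOR 10 = 4 < 14 — winning move (to 4).
  12: 12 XOR 10 = 6 < 12 — winning move (to 6).
  2: 2 XOR 10 = 8 ≥ 2 — no move.
  10: 10 XOR 10 = 0 < 10 — winning move (to 0).
That gives 3 winning moves.

3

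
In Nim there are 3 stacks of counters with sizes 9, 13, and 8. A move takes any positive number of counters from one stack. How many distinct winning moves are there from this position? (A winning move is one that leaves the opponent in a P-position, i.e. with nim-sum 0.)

3

Compute the nim-sum pairwise:
9 XOR 13 = 4
4 XOR 8 = 12
The overall nim-sum is X = 12. A stack of size p has a winning move iff p XOR X < p (reduce it to p XOR X).
  9: 9 XOR 12 = 5 < 9 — winning move (to 5).
  13: 13 XOR 12 = 1 < 13 — winning move (to 1).
  8: 8 XOR 12 = 4 < 8 — winning move (to 4).
That gives 3 winning moves.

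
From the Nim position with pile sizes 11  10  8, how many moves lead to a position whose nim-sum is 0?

Bitwise XOR of the heap sizes:
  1011  (11)
  1010  (10)
  1000  (8)
  ----
  1001  (9)
The overall nim-sum is X = 9. A pile of size p has a winning move iff p XOR X < p (reduce it to p XOR X).
  11: 11 XOR 9 = 2 < 11 — winning move (to 2).
  10: 10 XOR 9 = 3 < 10 — winning move (to 3).
  8: 8 XOR 9 = 1 < 8 — winning move (to 1).
That gives 3 winning moves.

3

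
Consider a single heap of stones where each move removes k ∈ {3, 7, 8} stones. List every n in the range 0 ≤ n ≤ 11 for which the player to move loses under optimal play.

Grundy values for subtraction set {3, 7, 8}:
g(0) = mex{} = 0
g(1) = mex{} = 0
g(2) = mex{} = 0
g(3) = mex{0} = 1
g(4) = mex{0} = 1
g(5) = mex{0} = 1
g(6) = mex{1} = 0
g(7) = mex{0,1} = 2
g(8) = mex{0,1} = 2
g(9) = mex{0} = 1
g(10) = mex{0,1,2} = 3
g(11) = mex{1,2} = 0
The P-positions (g = 0) in 0..11 are 0, 1, 2, 6, 11.

0, 1, 2, 6, 11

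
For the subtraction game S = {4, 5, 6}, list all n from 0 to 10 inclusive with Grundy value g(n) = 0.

Compute g(0), g(1), … for moves {4, 5, 6}:
k:     0  1  2  3  4  5  6  7  8  9 10
g(k):  0  0  0  0  1  1  1  1  2  2  0
The P-positions (g = 0) in 0..10 are 0, 1, 2, 3, 10.

0, 1, 2, 3, 10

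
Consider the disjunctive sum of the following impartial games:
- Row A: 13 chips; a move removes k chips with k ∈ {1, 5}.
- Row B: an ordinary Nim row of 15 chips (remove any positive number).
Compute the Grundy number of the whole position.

14

Grundy values for row A (subtraction set {1, 5}):
k:     0  1  2  3  4  5  6  7  8  9 10 11 12 13
g(k):  0  1  0  1  0  1  0  1  0  1  0  1  0  1
So g(13) = 1.
Row B is a plain Nim row of size 15, so its Grundy value is 15.
The value of a disjunctive sum is the nim-sum of the parts.
Combined value = 1 ⊕ 15 = 14.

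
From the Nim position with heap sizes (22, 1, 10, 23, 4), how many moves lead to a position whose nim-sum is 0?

Compute the nim-sum pairwise:
22 ⊕ 1 = 23
23 ⊕ 10 = 29
29 ⊕ 23 = 10
10 ⊕ 4 = 14
The overall nim-sum is X = 14. A heap of size p has a winning move iff p XOR X < p (reduce it to p XOR X).
  22: 22 XOR 14 = 24 ≥ 22 — no move.
  1: 1 XOR 14 = 15 ≥ 1 — no move.
  10: 10 XOR 14 = 4 < 10 — winning move (to 4).
  23: 23 XOR 14 = 25 ≥ 23 — no move.
  4: 4 XOR 14 = 10 ≥ 4 — no move.
That gives 1 winning move.

1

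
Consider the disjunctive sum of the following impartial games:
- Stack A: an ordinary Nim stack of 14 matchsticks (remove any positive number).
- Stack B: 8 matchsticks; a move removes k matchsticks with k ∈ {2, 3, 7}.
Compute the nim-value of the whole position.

Stack A is a plain Nim stack of size 14, so its Grundy value is 14.
Build the Grundy sequence for stack B with g(k) = mex{g(k−s) : s ∈ {2, 3, 7}, s ≤ k}:
k:     0  1  2  3  4  5  6  7  8
g(k):  0  0  1  1  2  0  0  1  1
So g(8) = 1.
The value of a disjunctive sum is the nim-sum of the parts.
Combined value = 14 ⊕ 1 = 15.

15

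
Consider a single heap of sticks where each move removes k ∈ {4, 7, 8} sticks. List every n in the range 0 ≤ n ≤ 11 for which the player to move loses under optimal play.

0, 1, 2, 3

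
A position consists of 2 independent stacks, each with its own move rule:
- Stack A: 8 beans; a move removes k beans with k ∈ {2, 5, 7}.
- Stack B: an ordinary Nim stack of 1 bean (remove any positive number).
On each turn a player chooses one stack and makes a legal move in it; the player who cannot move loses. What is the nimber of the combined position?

3

Grundy values for stack A (subtraction set {2, 5, 7}):
k:     0  1  2  3  4  5  6  7  8
g(k):  0  0  1  1  0  2  1  3  2
So g(8) = 2.
Stack B is a plain Nim stack of size 1, so its Grundy value is 1.
The value of a disjunctive sum is the nim-sum of the parts.
Combined value = 2 XOR 1 = 3.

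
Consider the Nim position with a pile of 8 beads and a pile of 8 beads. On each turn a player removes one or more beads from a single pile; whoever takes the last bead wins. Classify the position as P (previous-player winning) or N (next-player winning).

P-position

Write each in binary and XOR column by column:
  1000  (8)
  1000  (8)
  ----
  0000  (0)
The nim-sum is 0, so this is a P-position: the player to move is in a losing position under optimal play.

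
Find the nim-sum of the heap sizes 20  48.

Nim-sum: 20 XOR 48 = 36.

36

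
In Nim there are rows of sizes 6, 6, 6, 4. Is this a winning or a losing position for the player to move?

Winning position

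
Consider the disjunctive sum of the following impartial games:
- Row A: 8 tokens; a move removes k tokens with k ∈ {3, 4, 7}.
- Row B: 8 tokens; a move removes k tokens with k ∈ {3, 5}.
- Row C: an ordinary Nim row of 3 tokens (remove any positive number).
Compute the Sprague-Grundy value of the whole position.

For row A, compute g(0), g(1), … with moves {3, 4, 7}:
g(0) = mex{} = 0
g(1) = mex{} = 0
g(2) = mex{} = 0
g(3) = mex{0} = 1
g(4) = mex{0} = 1
g(5) = mex{0} = 1
g(6) = mex{0,1} = 2
g(7) = mex{0,1} = 2
g(8) = mex{0,1} = 2
So g(8) = 2.
Build the Grundy sequence for row B with g(k) = mex{g(k−s) : s ∈ {3, 5}, s ≤ k}:
g(0) = mex{} = 0
g(1) = mex{} = 0
g(2) = mex{} = 0
g(3) = mex{0} = 1
g(4) = mex{0} = 1
g(5) = mex{0} = 1
g(6) = mex{0,1} = 2
g(7) = mex{0,1} = 2
g(8) = mex{1} = 0
So g(8) = 0.
Row C is a plain Nim row of size 3, so its Grundy value is 3.
By the Sprague-Grundy theorem, the Grundy value of a sum of independent games is the XOR of the component values.
Combined value = 2 ⊕ 0 ⊕ 3 = 1.

1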